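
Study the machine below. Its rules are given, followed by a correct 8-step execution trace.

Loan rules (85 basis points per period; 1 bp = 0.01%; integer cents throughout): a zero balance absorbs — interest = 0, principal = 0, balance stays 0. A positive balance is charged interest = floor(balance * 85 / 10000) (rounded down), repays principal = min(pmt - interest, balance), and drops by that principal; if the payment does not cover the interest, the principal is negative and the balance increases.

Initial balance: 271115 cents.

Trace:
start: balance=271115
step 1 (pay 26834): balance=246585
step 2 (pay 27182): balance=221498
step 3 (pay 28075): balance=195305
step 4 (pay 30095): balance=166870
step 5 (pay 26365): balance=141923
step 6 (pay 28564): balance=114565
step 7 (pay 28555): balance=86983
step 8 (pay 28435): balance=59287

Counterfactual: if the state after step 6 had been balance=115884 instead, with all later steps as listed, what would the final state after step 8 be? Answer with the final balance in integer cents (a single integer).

state after step 6 := balance=115884
step 7 (pay 28555): balance=88314
step 8 (pay 28435): balance=60629

60629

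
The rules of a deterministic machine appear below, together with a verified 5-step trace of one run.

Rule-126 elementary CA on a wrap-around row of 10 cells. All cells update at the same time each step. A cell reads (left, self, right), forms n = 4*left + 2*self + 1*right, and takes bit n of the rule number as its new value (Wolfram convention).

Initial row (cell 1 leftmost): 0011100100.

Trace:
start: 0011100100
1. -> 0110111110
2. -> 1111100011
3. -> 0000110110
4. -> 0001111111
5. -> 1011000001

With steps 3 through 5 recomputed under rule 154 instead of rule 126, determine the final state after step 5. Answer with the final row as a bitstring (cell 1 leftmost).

1101001111

(re-executing steps 3..5 under rule 154; state before step 3: 1111100011)
3. -> 1111010111
4. -> 1110000111
5. -> 1101001111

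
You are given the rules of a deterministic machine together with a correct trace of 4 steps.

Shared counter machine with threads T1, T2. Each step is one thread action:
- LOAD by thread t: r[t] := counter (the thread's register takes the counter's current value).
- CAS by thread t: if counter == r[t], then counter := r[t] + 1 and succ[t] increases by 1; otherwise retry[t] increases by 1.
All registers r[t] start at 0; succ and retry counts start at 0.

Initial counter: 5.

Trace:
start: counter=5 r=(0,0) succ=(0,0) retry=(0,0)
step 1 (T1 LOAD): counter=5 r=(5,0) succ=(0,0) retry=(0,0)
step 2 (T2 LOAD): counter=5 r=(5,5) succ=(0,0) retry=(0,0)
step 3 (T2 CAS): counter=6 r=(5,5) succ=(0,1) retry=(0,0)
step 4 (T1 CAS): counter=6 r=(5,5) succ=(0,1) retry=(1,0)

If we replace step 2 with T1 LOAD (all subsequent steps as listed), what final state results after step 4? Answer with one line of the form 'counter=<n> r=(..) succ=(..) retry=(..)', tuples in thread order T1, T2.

counter=6 r=(5,0) succ=(1,0) retry=(0,1)

(re-executing from step 2 with the substitution; state before step 2: counter=5 r=(5,0) succ=(0,0) retry=(0,0))
step 2 (T1 LOAD): counter=5 r=(5,0) succ=(0,0) retry=(0,0)
step 3 (T2 CAS): counter=5 r=(5,0) succ=(0,0) retry=(0,1)
step 4 (T1 CAS): counter=6 r=(5,0) succ=(1,0) retry=(0,1)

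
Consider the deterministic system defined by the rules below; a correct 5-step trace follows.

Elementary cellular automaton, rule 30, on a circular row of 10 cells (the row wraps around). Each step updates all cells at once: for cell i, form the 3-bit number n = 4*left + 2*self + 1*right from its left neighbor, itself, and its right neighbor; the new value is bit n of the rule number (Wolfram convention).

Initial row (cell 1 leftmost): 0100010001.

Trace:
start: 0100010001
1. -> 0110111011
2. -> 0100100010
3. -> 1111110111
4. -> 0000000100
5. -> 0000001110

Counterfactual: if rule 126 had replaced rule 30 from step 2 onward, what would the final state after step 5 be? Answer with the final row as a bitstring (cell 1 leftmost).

(re-executing steps 2..5 under rule 126; state before step 2: 0110111011)
2. -> 1111101111
3. -> 0000111000
4. -> 0001101100
5. -> 0011111110

0011111110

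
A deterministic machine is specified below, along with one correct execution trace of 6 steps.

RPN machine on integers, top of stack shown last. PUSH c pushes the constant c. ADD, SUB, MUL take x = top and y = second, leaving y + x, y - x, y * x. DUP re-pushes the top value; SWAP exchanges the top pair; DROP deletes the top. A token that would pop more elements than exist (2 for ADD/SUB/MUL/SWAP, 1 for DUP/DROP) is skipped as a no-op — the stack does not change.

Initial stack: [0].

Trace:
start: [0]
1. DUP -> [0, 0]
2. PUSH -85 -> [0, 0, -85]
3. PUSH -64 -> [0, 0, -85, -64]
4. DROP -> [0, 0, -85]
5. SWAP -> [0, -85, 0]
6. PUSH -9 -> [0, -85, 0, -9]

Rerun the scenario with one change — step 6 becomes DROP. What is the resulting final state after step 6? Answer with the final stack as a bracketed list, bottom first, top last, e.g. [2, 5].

[0, -85]

(re-executing from step 6 with the substitution; state before step 6: [0, -85, 0])
6. DROP -> [0, -85]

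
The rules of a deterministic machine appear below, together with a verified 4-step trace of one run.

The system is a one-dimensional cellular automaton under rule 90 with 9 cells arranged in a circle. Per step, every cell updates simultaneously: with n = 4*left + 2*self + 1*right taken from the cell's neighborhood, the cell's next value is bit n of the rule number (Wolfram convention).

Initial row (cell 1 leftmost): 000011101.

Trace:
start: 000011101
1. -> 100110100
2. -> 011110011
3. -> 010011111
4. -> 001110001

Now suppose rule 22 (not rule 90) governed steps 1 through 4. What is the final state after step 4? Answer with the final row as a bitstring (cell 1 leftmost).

010010000

(re-executing steps 1..4 under rule 22; state before step 1: 000011101)
1. -> 100100001
2. -> 011110010
3. -> 100001111
4. -> 010010000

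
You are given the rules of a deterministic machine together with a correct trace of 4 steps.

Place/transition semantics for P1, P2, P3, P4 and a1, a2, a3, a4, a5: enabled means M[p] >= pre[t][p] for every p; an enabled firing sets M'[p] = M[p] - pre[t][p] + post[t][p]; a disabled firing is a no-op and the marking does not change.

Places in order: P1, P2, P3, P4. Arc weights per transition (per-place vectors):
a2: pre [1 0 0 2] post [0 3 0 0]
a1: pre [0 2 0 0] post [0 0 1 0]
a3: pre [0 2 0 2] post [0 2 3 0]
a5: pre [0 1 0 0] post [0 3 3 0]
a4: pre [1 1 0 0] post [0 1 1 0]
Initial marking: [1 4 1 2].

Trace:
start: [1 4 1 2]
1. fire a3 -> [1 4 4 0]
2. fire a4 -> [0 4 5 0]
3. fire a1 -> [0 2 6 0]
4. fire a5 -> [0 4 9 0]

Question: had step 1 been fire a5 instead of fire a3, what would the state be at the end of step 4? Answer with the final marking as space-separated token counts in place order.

0 6 9 2

(re-executing from step 1 with the substitution; state before step 1: [1 4 1 2])
1. fire a5 -> [1 6 4 2]
2. fire a4 -> [0 6 5 2]
3. fire a1 -> [0 4 6 2]
4. fire a5 -> [0 6 9 2]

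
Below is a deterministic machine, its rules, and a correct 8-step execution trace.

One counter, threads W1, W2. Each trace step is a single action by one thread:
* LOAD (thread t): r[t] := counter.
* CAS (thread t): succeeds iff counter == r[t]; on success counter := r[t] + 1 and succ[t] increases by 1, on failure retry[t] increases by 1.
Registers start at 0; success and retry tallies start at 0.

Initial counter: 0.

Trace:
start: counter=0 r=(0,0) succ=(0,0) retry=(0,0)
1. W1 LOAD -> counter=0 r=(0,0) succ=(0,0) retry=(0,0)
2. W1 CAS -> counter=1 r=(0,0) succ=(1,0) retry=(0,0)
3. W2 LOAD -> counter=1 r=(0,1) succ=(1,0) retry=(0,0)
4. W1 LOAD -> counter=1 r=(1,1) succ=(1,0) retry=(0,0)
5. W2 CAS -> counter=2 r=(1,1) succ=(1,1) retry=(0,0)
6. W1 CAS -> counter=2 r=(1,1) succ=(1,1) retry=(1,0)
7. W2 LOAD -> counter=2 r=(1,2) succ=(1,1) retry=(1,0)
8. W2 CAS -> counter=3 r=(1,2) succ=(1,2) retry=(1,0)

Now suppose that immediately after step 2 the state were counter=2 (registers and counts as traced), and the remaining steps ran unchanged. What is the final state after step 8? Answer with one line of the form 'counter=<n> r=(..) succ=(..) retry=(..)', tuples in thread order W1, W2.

counter=4 r=(2,3) succ=(1,2) retry=(1,0)

state after step 2 := counter=2 r=(0,0) succ=(1,0) retry=(0,0)
3. W2 LOAD -> counter=2 r=(0,2) succ=(1,0) retry=(0,0)
4. W1 LOAD -> counter=2 r=(2,2) succ=(1,0) retry=(0,0)
5. W2 CAS -> counter=3 r=(2,2) succ=(1,1) retry=(0,0)
6. W1 CAS -> counter=3 r=(2,2) succ=(1,1) retry=(1,0)
7. W2 LOAD -> counter=3 r=(2,3) succ=(1,1) retry=(1,0)
8. W2 CAS -> counter=4 r=(2,3) succ=(1,2) retry=(1,0)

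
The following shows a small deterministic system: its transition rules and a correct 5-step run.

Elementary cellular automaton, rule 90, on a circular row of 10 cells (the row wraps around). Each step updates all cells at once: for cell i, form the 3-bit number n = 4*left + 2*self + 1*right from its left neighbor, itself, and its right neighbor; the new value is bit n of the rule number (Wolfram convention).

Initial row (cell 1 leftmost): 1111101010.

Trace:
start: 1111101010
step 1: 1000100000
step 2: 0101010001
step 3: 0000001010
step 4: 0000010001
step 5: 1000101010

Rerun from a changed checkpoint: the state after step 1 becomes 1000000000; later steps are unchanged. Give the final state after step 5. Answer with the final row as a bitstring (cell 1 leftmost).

state after step 1 := 1000000000
step 2: 0100000001
step 3: 0010000010
step 4: 0101000101
step 5: 0000101000

0000101000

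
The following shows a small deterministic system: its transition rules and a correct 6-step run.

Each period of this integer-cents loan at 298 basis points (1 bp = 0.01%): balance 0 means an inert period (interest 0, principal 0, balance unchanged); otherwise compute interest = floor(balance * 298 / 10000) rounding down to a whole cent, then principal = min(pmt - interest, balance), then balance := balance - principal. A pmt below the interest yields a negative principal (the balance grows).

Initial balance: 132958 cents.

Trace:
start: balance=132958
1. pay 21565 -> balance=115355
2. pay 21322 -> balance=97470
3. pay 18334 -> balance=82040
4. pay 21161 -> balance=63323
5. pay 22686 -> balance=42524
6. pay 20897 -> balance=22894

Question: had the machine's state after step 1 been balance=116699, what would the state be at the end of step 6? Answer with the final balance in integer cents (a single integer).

state after step 1 := balance=116699
2. pay 21322 -> balance=98854
3. pay 18334 -> balance=83465
4. pay 21161 -> balance=64791
5. pay 22686 -> balance=44035
6. pay 20897 -> balance=24450

24450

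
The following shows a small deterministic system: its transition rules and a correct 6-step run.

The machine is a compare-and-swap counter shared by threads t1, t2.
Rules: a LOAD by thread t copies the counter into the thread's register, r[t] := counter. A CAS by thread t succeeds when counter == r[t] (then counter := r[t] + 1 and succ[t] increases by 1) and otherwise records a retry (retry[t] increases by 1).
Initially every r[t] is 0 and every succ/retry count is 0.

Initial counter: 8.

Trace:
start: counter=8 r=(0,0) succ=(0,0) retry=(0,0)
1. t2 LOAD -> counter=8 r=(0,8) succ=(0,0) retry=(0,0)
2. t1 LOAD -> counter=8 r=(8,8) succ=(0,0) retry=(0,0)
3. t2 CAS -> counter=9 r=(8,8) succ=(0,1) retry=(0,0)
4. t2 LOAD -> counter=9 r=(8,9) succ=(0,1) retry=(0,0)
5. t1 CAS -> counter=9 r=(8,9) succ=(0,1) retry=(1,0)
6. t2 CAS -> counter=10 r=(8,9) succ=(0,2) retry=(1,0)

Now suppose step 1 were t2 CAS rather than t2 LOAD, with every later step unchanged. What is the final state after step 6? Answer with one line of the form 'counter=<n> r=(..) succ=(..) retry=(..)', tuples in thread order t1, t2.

(re-executing from step 1 with the substitution; state before step 1: counter=8 r=(0,0) succ=(0,0) retry=(0,0))
1. t2 CAS -> counter=8 r=(0,0) succ=(0,0) retry=(0,1)
2. t1 LOAD -> counter=8 r=(8,0) succ=(0,0) retry=(0,1)
3. t2 CAS -> counter=8 r=(8,0) succ=(0,0) retry=(0,2)
4. t2 LOAD -> counter=8 r=(8,8) succ=(0,0) retry=(0,2)
5. t1 CAS -> counter=9 r=(8,8) succ=(1,0) retry=(0,2)
6. t2 CAS -> counter=9 r=(8,8) succ=(1,0) retry=(0,3)

counter=9 r=(8,8) succ=(1,0) retry=(0,3)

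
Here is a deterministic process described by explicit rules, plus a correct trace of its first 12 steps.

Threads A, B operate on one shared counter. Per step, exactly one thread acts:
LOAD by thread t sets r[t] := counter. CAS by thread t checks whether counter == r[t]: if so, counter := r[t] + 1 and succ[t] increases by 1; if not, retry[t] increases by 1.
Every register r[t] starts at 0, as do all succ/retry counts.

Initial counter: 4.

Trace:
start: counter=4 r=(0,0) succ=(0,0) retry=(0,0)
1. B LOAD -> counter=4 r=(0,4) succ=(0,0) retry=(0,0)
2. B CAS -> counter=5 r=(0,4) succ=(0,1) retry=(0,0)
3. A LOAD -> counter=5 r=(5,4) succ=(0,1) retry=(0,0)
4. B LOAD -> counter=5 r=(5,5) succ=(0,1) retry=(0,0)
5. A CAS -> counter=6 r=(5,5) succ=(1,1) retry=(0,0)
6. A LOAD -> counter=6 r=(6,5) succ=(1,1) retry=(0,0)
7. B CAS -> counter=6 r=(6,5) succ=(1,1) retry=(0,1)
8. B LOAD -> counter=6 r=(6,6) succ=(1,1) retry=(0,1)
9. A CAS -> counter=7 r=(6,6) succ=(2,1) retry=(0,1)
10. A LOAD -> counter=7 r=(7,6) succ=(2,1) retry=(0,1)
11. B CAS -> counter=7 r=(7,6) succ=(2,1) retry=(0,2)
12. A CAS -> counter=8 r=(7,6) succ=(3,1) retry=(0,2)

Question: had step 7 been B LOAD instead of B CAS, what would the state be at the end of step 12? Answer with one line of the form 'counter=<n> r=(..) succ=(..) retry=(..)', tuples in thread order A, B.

counter=8 r=(7,6) succ=(3,1) retry=(0,1)

(re-executing from step 7 with the substitution; state before step 7: counter=6 r=(6,5) succ=(1,1) retry=(0,0))
7. B LOAD -> counter=6 r=(6,6) succ=(1,1) retry=(0,0)
8. B LOAD -> counter=6 r=(6,6) succ=(1,1) retry=(0,0)
9. A CAS -> counter=7 r=(6,6) succ=(2,1) retry=(0,0)
10. A LOAD -> counter=7 r=(7,6) succ=(2,1) retry=(0,0)
11. B CAS -> counter=7 r=(7,6) succ=(2,1) retry=(0,1)
12. A CAS -> counter=8 r=(7,6) succ=(3,1) retry=(0,1)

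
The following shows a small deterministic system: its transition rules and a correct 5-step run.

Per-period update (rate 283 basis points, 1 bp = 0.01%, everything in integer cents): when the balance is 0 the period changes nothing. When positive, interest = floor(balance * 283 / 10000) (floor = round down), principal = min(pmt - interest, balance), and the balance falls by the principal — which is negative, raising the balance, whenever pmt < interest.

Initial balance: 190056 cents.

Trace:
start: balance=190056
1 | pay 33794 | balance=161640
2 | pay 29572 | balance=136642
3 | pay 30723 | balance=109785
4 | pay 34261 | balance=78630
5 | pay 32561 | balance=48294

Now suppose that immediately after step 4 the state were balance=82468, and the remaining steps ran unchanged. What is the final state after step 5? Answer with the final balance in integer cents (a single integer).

state after step 4 := balance=82468
5 | pay 32561 | balance=52240

52240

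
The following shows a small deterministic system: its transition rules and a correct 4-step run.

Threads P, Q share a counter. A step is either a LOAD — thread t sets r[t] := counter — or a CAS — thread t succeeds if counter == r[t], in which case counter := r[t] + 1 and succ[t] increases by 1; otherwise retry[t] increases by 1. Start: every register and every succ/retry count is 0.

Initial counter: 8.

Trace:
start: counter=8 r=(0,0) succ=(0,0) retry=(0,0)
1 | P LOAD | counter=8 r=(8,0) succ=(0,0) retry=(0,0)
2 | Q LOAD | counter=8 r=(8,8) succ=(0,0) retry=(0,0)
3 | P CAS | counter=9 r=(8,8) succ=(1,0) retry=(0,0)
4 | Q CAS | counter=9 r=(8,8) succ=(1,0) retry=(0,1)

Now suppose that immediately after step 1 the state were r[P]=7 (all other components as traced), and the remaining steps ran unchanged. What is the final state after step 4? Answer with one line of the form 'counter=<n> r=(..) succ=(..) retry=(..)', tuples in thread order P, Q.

counter=9 r=(7,8) succ=(0,1) retry=(1,0)

state after step 1 := counter=8 r=(7,0) succ=(0,0) retry=(0,0)
2 | Q LOAD | counter=8 r=(7,8) succ=(0,0) retry=(0,0)
3 | P CAS | counter=8 r=(7,8) succ=(0,0) retry=(1,0)
4 | Q CAS | counter=9 r=(7,8) succ=(0,1) retry=(1,0)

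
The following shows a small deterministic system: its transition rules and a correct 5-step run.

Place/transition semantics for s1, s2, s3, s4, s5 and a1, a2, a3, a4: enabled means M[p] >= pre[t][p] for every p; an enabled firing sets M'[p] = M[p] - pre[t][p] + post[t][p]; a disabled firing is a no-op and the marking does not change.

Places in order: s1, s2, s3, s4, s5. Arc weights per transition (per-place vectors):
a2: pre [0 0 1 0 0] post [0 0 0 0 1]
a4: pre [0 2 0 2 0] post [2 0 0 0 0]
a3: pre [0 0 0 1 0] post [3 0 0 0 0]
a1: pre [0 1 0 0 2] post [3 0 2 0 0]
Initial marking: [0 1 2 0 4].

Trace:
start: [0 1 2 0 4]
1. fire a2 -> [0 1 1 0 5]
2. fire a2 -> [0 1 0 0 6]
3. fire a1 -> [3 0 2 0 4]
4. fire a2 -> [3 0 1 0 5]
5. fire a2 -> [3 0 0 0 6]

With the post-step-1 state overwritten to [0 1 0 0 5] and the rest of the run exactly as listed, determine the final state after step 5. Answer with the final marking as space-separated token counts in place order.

3 0 0 0 5

state after step 1 := [0 1 0 0 5]
2. fire a2 -> [0 1 0 0 5]
3. fire a1 -> [3 0 2 0 3]
4. fire a2 -> [3 0 1 0 4]
5. fire a2 -> [3 0 0 0 5]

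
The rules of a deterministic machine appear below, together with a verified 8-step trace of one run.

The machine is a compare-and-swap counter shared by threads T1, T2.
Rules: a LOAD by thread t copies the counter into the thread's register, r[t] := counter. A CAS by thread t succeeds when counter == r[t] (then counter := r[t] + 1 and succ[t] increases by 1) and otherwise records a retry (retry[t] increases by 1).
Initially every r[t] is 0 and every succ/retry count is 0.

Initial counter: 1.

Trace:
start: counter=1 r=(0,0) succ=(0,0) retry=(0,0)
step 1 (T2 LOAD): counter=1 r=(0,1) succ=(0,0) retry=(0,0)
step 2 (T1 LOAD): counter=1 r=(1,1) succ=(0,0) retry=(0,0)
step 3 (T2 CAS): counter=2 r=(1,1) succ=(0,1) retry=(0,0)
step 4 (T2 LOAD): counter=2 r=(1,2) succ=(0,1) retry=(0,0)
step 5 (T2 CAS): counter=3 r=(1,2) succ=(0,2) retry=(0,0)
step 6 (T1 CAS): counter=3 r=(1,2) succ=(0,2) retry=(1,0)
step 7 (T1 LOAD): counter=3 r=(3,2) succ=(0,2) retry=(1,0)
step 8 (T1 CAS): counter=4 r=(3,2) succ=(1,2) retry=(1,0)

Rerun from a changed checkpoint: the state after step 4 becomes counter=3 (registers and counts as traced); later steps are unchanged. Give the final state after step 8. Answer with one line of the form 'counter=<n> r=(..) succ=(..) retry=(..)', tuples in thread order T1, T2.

counter=4 r=(3,2) succ=(1,1) retry=(1,1)

state after step 4 := counter=3 r=(1,2) succ=(0,1) retry=(0,0)
step 5 (T2 CAS): counter=3 r=(1,2) succ=(0,1) retry=(0,1)
step 6 (T1 CAS): counter=3 r=(1,2) succ=(0,1) retry=(1,1)
step 7 (T1 LOAD): counter=3 r=(3,2) succ=(0,1) retry=(1,1)
step 8 (T1 CAS): counter=4 r=(3,2) succ=(1,1) retry=(1,1)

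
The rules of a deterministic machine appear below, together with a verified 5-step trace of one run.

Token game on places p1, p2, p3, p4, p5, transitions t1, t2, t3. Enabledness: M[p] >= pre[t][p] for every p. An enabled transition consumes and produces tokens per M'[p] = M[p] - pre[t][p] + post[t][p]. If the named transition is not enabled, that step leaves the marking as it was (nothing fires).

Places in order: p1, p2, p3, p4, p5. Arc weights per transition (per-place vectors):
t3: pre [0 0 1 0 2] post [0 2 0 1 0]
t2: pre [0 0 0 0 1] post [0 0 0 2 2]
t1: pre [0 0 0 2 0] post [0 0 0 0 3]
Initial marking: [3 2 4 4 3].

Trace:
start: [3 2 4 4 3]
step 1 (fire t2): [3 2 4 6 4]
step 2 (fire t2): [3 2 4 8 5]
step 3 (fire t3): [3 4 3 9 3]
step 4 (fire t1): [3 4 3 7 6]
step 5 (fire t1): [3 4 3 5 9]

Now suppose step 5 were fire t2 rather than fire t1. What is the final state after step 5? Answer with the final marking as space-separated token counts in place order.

(re-executing from step 5 with the substitution; state before step 5: [3 4 3 7 6])
step 5 (fire t2): [3 4 3 9 7]

3 4 3 9 7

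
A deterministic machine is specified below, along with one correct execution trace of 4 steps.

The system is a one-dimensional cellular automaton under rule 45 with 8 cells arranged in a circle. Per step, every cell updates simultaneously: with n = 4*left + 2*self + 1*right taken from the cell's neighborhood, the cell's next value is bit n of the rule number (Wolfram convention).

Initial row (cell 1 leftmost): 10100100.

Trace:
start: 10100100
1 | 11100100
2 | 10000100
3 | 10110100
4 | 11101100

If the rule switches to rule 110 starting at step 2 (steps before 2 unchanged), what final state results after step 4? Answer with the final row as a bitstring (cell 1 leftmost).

(re-executing steps 2..4 under rule 110; state before step 2: 11100100)
2 | 10101101
3 | 11111111
4 | 00000000

00000000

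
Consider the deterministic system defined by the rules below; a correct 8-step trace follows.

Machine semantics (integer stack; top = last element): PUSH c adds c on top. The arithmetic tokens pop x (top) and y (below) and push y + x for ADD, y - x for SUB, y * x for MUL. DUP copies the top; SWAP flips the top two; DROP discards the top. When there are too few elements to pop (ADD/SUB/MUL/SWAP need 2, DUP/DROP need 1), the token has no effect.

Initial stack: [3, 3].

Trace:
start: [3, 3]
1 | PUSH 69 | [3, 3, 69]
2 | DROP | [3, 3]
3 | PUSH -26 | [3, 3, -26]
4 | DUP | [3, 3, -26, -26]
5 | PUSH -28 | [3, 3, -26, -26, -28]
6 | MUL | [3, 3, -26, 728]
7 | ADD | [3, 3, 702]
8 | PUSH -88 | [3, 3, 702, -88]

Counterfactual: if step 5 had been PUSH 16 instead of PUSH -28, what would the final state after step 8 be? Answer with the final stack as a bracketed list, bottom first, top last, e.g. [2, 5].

[3, 3, -442, -88]

(re-executing from step 5 with the substitution; state before step 5: [3, 3, -26, -26])
5 | PUSH 16 | [3, 3, -26, -26, 16]
6 | MUL | [3, 3, -26, -416]
7 | ADD | [3, 3, -442]
8 | PUSH -88 | [3, 3, -442, -88]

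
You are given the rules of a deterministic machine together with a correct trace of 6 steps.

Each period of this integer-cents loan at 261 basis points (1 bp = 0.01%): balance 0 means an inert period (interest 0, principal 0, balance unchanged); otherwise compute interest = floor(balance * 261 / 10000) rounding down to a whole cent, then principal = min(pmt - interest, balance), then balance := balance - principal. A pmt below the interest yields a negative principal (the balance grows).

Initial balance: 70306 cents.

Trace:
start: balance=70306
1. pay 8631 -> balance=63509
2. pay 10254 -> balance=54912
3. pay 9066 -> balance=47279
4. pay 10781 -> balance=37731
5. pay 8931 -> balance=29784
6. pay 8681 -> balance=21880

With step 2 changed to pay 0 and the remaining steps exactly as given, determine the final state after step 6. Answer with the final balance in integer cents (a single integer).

33247

(re-executing from step 2 with the substitution; state before step 2: balance=63509)
2. pay 0 -> balance=65166
3. pay 9066 -> balance=57800
4. pay 10781 -> balance=48527
5. pay 8931 -> balance=40862
6. pay 8681 -> balance=33247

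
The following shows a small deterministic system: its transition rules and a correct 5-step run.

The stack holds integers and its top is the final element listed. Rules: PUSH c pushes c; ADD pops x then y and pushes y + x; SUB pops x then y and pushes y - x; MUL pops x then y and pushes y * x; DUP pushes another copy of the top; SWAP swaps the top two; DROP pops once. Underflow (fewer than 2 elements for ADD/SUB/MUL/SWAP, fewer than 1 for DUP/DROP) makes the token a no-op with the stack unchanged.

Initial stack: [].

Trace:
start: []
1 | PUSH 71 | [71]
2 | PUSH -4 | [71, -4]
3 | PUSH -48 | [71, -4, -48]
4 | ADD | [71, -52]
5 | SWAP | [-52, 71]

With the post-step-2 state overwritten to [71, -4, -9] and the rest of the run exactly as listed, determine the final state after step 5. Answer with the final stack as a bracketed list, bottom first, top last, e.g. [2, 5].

[71, -57, -4]

state after step 2 := [71, -4, -9]
3 | PUSH -48 | [71, -4, -9, -48]
4 | ADD | [71, -4, -57]
5 | SWAP | [71, -57, -4]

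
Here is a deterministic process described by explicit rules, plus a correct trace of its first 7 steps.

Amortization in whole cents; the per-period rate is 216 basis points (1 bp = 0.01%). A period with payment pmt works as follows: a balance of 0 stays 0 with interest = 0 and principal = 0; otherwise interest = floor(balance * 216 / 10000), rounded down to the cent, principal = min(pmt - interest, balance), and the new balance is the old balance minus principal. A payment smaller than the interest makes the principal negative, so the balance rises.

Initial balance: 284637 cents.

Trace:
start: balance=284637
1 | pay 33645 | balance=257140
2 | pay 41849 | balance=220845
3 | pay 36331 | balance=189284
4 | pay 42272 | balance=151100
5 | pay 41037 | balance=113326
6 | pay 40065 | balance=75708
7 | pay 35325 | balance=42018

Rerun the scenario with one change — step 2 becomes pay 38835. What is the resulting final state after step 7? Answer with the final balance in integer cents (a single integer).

45373

(re-executing from step 2 with the substitution; state before step 2: balance=257140)
2 | pay 38835 | balance=223859
3 | pay 36331 | balance=192363
4 | pay 42272 | balance=154246
5 | pay 41037 | balance=116540
6 | pay 40065 | balance=78992
7 | pay 35325 | balance=45373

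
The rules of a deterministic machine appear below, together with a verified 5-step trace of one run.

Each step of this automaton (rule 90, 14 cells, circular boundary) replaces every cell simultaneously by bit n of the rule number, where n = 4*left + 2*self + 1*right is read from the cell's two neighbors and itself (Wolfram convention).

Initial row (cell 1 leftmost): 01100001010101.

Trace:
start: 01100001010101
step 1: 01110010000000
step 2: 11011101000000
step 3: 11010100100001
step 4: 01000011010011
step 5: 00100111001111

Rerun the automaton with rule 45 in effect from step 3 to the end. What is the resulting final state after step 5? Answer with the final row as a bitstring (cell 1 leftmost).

(re-executing steps 3..5 under rule 45; state before step 3: 11011101000000)
step 3: 10110011011110
step 4: 11100010110001
step 5: 00001011100101

00001011100101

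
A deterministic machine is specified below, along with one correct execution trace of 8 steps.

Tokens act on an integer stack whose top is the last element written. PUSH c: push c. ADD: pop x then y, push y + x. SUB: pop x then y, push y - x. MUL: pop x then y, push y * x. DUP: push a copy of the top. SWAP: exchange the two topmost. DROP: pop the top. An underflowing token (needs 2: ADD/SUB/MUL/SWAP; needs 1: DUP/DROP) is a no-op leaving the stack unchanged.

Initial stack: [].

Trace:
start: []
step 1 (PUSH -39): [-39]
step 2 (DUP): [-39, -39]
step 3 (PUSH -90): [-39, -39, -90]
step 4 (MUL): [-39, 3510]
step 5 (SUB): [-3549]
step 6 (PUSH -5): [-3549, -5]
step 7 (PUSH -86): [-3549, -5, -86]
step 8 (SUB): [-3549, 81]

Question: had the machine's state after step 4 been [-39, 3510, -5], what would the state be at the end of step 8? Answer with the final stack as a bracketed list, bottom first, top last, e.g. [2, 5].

[-39, 3515, 81]

state after step 4 := [-39, 3510, -5]
step 5 (SUB): [-39, 3515]
step 6 (PUSH -5): [-39, 3515, -5]
step 7 (PUSH -86): [-39, 3515, -5, -86]
step 8 (SUB): [-39, 3515, 81]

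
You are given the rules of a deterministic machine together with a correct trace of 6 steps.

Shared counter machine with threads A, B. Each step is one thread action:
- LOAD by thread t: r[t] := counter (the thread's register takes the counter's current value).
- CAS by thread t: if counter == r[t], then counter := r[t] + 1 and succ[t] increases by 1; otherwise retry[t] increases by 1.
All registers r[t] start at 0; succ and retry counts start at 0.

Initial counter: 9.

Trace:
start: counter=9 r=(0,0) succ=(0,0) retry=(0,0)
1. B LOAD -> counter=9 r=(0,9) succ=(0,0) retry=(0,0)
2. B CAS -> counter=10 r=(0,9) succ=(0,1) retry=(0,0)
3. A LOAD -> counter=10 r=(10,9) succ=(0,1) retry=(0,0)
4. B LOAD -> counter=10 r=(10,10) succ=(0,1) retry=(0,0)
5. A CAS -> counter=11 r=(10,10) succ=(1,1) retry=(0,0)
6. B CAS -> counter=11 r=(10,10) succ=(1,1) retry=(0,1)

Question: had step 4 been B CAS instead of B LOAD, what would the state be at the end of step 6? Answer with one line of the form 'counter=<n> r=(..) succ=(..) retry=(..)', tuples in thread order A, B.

counter=11 r=(10,9) succ=(1,1) retry=(0,2)

(re-executing from step 4 with the substitution; state before step 4: counter=10 r=(10,9) succ=(0,1) retry=(0,0))
4. B CAS -> counter=10 r=(10,9) succ=(0,1) retry=(0,1)
5. A CAS -> counter=11 r=(10,9) succ=(1,1) retry=(0,1)
6. B CAS -> counter=11 r=(10,9) succ=(1,1) retry=(0,2)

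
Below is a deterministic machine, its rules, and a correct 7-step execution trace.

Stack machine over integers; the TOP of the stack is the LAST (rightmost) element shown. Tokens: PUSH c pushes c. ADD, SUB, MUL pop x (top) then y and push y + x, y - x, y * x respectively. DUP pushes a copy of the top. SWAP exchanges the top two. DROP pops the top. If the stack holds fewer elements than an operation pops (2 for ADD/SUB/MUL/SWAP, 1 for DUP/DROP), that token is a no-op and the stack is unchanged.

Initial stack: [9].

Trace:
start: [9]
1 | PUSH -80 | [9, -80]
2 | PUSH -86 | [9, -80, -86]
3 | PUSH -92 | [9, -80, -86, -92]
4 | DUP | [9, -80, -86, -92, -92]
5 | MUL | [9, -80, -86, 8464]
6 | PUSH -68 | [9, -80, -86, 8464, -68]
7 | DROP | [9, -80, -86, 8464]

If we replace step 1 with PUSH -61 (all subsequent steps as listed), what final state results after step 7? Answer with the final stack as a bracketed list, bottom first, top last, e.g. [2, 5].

(re-executing from step 1 with the substitution; state before step 1: [9])
1 | PUSH -61 | [9, -61]
2 | PUSH -86 | [9, -61, -86]
3 | PUSH -92 | [9, -61, -86, -92]
4 | DUP | [9, -61, -86, -92, -92]
5 | MUL | [9, -61, -86, 8464]
6 | PUSH -68 | [9, -61, -86, 8464, -68]
7 | DROP | [9, -61, -86, 8464]

[9, -61, -86, 8464]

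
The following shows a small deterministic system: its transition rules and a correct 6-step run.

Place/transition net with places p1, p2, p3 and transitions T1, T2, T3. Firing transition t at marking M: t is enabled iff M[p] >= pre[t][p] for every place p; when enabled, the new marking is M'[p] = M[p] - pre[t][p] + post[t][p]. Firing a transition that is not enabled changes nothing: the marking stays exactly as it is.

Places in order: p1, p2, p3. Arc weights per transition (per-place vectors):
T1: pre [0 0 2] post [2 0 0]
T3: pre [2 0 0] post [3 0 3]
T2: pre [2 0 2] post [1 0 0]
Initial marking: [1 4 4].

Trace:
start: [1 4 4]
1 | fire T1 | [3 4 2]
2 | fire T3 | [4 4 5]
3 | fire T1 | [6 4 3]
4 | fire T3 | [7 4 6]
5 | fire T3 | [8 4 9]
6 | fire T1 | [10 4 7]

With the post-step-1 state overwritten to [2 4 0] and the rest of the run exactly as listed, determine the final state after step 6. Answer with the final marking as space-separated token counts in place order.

9 4 5

state after step 1 := [2 4 0]
2 | fire T3 | [3 4 3]
3 | fire T1 | [5 4 1]
4 | fire T3 | [6 4 4]
5 | fire T3 | [7 4 7]
6 | fire T1 | [9 4 5]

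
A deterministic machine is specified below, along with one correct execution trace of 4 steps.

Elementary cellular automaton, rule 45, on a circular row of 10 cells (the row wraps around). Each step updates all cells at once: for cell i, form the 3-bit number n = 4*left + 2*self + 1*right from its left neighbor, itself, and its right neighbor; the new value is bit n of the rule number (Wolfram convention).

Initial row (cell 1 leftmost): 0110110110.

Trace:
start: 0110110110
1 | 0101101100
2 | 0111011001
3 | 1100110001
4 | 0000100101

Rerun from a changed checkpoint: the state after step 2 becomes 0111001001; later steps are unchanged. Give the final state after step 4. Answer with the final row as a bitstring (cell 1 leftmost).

0001101001

state after step 2 := 0111001001
3 | 1100001001
4 | 0001101001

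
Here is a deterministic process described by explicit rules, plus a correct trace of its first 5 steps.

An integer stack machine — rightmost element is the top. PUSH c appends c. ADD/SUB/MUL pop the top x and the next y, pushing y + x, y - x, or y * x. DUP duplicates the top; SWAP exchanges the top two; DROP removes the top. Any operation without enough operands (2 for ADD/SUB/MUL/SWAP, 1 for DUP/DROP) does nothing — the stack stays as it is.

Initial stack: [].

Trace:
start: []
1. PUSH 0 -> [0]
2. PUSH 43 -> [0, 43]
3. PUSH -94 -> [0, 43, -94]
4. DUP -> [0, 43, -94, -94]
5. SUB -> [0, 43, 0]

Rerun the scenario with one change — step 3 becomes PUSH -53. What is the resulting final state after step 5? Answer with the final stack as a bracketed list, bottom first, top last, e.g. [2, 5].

[0, 43, 0]

(re-executing from step 3 with the substitution; state before step 3: [0, 43])
3. PUSH -53 -> [0, 43, -53]
4. DUP -> [0, 43, -53, -53]
5. SUB -> [0, 43, 0]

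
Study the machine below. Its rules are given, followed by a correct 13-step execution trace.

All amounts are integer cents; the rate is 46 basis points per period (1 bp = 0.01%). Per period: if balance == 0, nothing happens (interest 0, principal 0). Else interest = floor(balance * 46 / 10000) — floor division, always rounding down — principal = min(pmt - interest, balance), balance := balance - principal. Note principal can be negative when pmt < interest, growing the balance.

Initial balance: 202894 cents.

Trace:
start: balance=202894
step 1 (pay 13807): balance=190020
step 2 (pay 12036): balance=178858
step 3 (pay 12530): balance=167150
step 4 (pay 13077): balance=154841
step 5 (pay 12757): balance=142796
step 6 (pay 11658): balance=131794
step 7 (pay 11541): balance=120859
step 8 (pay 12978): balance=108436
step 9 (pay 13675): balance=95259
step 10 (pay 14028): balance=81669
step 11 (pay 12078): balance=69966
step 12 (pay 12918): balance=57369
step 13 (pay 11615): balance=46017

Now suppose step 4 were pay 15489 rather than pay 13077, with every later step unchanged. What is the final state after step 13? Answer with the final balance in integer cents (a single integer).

43505

(re-executing from step 4 with the substitution; state before step 4: balance=167150)
step 4 (pay 15489): balance=152429
step 5 (pay 12757): balance=140373
step 6 (pay 11658): balance=129360
step 7 (pay 11541): balance=118414
step 8 (pay 12978): balance=105980
step 9 (pay 13675): balance=92792
step 10 (pay 14028): balance=79190
step 11 (pay 12078): balance=67476
step 12 (pay 12918): balance=54868
step 13 (pay 11615): balance=43505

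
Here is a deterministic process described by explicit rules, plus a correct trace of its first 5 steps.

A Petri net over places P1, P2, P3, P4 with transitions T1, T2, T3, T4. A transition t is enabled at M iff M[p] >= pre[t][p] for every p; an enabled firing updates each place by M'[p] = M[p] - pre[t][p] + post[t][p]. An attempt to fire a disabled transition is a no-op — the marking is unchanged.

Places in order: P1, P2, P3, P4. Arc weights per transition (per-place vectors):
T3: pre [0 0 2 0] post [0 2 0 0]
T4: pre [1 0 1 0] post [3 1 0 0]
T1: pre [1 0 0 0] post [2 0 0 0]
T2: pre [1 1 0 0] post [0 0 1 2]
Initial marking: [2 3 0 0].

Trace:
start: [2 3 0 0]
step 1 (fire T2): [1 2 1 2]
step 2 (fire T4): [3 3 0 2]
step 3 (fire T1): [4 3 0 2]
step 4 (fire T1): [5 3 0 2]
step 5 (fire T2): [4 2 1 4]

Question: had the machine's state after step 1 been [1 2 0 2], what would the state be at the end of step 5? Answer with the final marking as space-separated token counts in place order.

2 1 1 4

state after step 1 := [1 2 0 2]
step 2 (fire T4): [1 2 0 2]
step 3 (fire T1): [2 2 0 2]
step 4 (fire T1): [3 2 0 2]
step 5 (fire T2): [2 1 1 4]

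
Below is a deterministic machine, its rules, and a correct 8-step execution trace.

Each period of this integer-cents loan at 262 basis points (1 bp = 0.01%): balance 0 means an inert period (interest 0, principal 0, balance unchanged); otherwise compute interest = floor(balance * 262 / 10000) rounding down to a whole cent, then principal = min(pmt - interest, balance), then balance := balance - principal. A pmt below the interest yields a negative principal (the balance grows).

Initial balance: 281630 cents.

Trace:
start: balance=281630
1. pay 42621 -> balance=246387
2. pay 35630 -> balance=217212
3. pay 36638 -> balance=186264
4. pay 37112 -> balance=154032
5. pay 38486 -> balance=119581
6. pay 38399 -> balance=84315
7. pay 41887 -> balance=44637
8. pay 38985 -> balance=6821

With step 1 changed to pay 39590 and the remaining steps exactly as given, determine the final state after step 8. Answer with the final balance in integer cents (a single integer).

(re-executing from step 1 with the substitution; state before step 1: balance=281630)
1. pay 39590 -> balance=249418
2. pay 35630 -> balance=220322
3. pay 36638 -> balance=189456
4. pay 37112 -> balance=157307
5. pay 38486 -> balance=122942
6. pay 38399 -> balance=87764
7. pay 41887 -> balance=48176
8. pay 38985 -> balance=10453

10453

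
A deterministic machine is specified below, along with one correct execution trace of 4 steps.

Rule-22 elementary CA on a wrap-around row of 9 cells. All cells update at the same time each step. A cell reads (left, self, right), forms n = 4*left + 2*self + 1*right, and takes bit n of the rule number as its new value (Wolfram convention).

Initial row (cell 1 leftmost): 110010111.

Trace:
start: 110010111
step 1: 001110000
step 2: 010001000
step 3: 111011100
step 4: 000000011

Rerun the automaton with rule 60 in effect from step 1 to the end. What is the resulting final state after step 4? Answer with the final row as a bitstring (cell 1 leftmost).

(re-executing steps 1..4 under rule 60; state before step 1: 110010111)
step 1: 001011100
step 2: 001110010
step 3: 001001011
step 4: 101101110

101101110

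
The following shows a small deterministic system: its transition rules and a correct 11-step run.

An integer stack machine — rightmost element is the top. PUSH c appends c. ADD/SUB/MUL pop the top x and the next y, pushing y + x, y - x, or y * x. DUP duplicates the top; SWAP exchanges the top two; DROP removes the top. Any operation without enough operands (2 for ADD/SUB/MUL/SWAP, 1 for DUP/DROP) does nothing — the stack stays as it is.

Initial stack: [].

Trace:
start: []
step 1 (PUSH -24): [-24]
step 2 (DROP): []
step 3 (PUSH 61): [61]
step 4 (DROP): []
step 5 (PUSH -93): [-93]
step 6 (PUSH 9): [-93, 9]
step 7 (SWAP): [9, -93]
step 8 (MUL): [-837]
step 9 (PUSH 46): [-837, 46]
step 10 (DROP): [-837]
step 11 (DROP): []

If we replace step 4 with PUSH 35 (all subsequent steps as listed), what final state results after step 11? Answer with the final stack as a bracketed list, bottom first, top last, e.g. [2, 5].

(re-executing from step 4 with the substitution; state before step 4: [61])
step 4 (PUSH 35): [61, 35]
step 5 (PUSH -93): [61, 35, -93]
step 6 (PUSH 9): [61, 35, -93, 9]
step 7 (SWAP): [61, 35, 9, -93]
step 8 (MUL): [61, 35, -837]
step 9 (PUSH 46): [61, 35, -837, 46]
step 10 (DROP): [61, 35, -837]
step 11 (DROP): [61, 35]

[61, 35]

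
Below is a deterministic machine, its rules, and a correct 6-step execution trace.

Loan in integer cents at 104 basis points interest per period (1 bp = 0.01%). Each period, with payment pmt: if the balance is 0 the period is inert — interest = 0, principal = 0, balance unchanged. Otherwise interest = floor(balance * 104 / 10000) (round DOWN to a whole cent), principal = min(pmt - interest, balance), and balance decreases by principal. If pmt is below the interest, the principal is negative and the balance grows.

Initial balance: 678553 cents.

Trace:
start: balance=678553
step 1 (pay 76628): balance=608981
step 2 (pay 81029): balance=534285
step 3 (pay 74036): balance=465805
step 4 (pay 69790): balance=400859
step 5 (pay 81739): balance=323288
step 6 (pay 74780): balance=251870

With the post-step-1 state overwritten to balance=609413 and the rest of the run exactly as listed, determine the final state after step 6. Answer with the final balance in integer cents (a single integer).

252324

state after step 1 := balance=609413
step 2 (pay 81029): balance=534721
step 3 (pay 74036): balance=466246
step 4 (pay 69790): balance=401304
step 5 (pay 81739): balance=323738
step 6 (pay 74780): balance=252324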